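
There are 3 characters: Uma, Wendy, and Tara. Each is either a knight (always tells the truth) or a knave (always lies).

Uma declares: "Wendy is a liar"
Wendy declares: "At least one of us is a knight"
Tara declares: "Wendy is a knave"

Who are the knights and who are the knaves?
Uma is a knave.
Wendy is a knight.
Tara is a knave.

Verification:
- Uma (knave) says "Wendy is a liar" - this is FALSE (a lie) because Wendy is a knight.
- Wendy (knight) says "At least one of us is a knight" - this is TRUE because Wendy is a knight.
- Tara (knave) says "Wendy is a knave" - this is FALSE (a lie) because Wendy is a knight.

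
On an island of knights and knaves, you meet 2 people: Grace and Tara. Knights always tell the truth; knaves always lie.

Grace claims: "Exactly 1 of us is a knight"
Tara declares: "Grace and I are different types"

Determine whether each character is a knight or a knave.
Grace is a knave.
Tara is a knave.

Verification:
- Grace (knave) says "Exactly 1 of us is a knight" - this is FALSE (a lie) because there are 0 knights.
- Tara (knave) says "Grace and I are different types" - this is FALSE (a lie) because Tara is a knave and Grace is a knave.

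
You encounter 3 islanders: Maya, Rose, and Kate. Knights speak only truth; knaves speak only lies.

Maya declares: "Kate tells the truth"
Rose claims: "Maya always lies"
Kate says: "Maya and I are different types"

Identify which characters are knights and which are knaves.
Maya is a knave.
Rose is a knight.
Kate is a knave.

Verification:
- Maya (knave) says "Kate tells the truth" - this is FALSE (a lie) because Kate is a knave.
- Rose (knight) says "Maya always lies" - this is TRUE because Maya is a knave.
- Kate (knave) says "Maya and I are different types" - this is FALSE (a lie) because Kate is a knave and Maya is a knave.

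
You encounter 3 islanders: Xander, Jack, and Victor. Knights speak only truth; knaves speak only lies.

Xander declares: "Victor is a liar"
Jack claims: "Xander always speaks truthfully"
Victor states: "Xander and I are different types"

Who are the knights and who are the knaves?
Xander is a knave.
Jack is a knave.
Victor is a knight.

Verification:
- Xander (knave) says "Victor is a liar" - this is FALSE (a lie) because Victor is a knight.
- Jack (knave) says "Xander always speaks truthfully" - this is FALSE (a lie) because Xander is a knave.
- Victor (knight) says "Xander and I are different types" - this is TRUE because Victor is a knight and Xander is a knave.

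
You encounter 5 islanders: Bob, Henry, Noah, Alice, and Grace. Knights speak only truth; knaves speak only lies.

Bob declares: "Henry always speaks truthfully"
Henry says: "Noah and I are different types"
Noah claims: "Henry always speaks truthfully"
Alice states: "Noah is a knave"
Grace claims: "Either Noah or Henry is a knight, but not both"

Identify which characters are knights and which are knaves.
Bob is a knave.
Henry is a knave.
Noah is a knave.
Alice is a knight.
Grace is a knave.

Verification:
- Bob (knave) says "Henry always speaks truthfully" - this is FALSE (a lie) because Henry is a knave.
- Henry (knave) says "Noah and I are different types" - this is FALSE (a lie) because Henry is a knave and Noah is a knave.
- Noah (knave) says "Henry always speaks truthfully" - this is FALSE (a lie) because Henry is a knave.
- Alice (knight) says "Noah is a knave" - this is TRUE because Noah is a knave.
- Grace (knave) says "Either Noah or Henry is a knight, but not both" - this is FALSE (a lie) because Noah is a knave and Henry is a knave.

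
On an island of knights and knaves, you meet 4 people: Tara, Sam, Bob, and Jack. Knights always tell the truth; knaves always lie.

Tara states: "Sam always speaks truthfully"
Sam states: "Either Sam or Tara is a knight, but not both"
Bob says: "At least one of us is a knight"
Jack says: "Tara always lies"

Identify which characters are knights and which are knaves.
Tara is a knave.
Sam is a knave.
Bob is a knight.
Jack is a knight.

Verification:
- Tara (knave) says "Sam always speaks truthfully" - this is FALSE (a lie) because Sam is a knave.
- Sam (knave) says "Either Sam or Tara is a knight, but not both" - this is FALSE (a lie) because Sam is a knave and Tara is a knave.
- Bob (knight) says "At least one of us is a knight" - this is TRUE because Bob and Jack are knights.
- Jack (knight) says "Tara always lies" - this is TRUE because Tara is a knave.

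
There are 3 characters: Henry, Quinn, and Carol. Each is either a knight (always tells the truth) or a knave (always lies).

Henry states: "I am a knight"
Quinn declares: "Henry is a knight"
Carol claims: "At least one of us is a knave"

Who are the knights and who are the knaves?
Henry is a knave.
Quinn is a knave.
Carol is a knight.

Verification:
- Henry (knave) says "I am a knight" - this is FALSE (a lie) because Henry is a knave.
- Quinn (knave) says "Henry is a knight" - this is FALSE (a lie) because Henry is a knave.
- Carol (knight) says "At least one of us is a knave" - this is TRUE because Henry and Quinn are knaves.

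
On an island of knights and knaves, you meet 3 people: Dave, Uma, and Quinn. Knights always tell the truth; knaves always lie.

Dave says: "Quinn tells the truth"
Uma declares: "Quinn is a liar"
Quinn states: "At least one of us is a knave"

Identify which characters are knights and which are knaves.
Dave is a knight.
Uma is a knave.
Quinn is a knight.

Verification:
- Dave (knight) says "Quinn tells the truth" - this is TRUE because Quinn is a knight.
- Uma (knave) says "Quinn is a liar" - this is FALSE (a lie) because Quinn is a knight.
- Quinn (knight) says "At least one of us is a knave" - this is TRUE because Uma is a knave.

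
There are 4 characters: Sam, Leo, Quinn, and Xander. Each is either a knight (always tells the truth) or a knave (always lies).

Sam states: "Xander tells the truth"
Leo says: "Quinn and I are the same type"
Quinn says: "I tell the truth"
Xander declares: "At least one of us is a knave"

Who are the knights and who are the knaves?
Sam is a knight.
Leo is a knave.
Quinn is a knight.
Xander is a knight.

Verification:
- Sam (knight) says "Xander tells the truth" - this is TRUE because Xander is a knight.
- Leo (knave) says "Quinn and I are the same type" - this is FALSE (a lie) because Leo is a knave and Quinn is a knight.
- Quinn (knight) says "I tell the truth" - this is TRUE because Quinn is a knight.
- Xander (knight) says "At least one of us is a knave" - this is TRUE because Leo is a knave.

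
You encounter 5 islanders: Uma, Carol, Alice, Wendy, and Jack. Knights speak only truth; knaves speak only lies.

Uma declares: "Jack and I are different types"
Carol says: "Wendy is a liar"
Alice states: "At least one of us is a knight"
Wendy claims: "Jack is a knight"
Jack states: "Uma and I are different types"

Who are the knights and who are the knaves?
Uma is a knave.
Carol is a knight.
Alice is a knight.
Wendy is a knave.
Jack is a knave.

Verification:
- Uma (knave) says "Jack and I are different types" - this is FALSE (a lie) because Uma is a knave and Jack is a knave.
- Carol (knight) says "Wendy is a liar" - this is TRUE because Wendy is a knave.
- Alice (knight) says "At least one of us is a knight" - this is TRUE because Carol and Alice are knights.
- Wendy (knave) says "Jack is a knight" - this is FALSE (a lie) because Jack is a knave.
- Jack (knave) says "Uma and I are different types" - this is FALSE (a lie) because Jack is a knave and Uma is a knave.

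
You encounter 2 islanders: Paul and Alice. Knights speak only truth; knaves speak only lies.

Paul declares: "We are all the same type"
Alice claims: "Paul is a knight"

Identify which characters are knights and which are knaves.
Paul is a knight.
Alice is a knight.

Verification:
- Paul (knight) says "We are all the same type" - this is TRUE because Paul and Alice are knights.
- Alice (knight) says "Paul is a knight" - this is TRUE because Paul is a knight.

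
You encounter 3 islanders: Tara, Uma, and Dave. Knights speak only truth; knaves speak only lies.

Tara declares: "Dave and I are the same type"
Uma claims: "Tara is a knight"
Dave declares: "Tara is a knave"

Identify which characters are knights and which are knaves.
Tara is a knave.
Uma is a knave.
Dave is a knight.

Verification:
- Tara (knave) says "Dave and I are the same type" - this is FALSE (a lie) because Tara is a knave and Dave is a knight.
- Uma (knave) says "Tara is a knight" - this is FALSE (a lie) because Tara is a knave.
- Dave (knight) says "Tara is a knave" - this is TRUE because Tara is a knave.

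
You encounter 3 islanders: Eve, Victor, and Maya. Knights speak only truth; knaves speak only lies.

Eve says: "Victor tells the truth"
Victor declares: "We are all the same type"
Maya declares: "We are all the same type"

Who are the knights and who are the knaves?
Eve is a knight.
Victor is a knight.
Maya is a knight.

Verification:
- Eve (knight) says "Victor tells the truth" - this is TRUE because Victor is a knight.
- Victor (knight) says "We are all the same type" - this is TRUE because Eve, Victor, and Maya are knights.
- Maya (knight) says "We are all the same type" - this is TRUE because Eve, Victor, and Maya are knights.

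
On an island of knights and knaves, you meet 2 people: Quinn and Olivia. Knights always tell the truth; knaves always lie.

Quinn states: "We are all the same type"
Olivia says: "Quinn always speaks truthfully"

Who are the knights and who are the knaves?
Quinn is a knight.
Olivia is a knight.

Verification:
- Quinn (knight) says "We are all the same type" - this is TRUE because Quinn and Olivia are knights.
- Olivia (knight) says "Quinn always speaks truthfully" - this is TRUE because Quinn is a knight.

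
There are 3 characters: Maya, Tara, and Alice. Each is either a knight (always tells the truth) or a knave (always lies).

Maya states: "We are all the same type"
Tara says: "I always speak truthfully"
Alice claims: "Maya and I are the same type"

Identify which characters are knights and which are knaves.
Maya is a knight.
Tara is a knight.
Alice is a knight.

Verification:
- Maya (knight) says "We are all the same type" - this is TRUE because Maya, Tara, and Alice are knights.
- Tara (knight) says "I always speak truthfully" - this is TRUE because Tara is a knight.
- Alice (knight) says "Maya and I are the same type" - this is TRUE because Alice is a knight and Maya is a knight.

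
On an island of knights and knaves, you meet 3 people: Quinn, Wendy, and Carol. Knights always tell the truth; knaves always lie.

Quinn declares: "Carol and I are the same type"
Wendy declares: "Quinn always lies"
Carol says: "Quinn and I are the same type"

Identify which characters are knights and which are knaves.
Quinn is a knight.
Wendy is a knave.
Carol is a knight.

Verification:
- Quinn (knight) says "Carol and I are the same type" - this is TRUE because Quinn is a knight and Carol is a knight.
- Wendy (knave) says "Quinn always lies" - this is FALSE (a lie) because Quinn is a knight.
- Carol (knight) says "Quinn and I are the same type" - this is TRUE because Carol is a knight and Quinn is a knight.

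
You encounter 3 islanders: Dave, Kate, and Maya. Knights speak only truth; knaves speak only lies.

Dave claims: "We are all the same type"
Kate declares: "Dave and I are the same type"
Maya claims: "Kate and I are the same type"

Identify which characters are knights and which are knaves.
Dave is a knight.
Kate is a knight.
Maya is a knight.

Verification:
- Dave (knight) says "We are all the same type" - this is TRUE because Dave, Kate, and Maya are knights.
- Kate (knight) says "Dave and I are the same type" - this is TRUE because Kate is a knight and Dave is a knight.
- Maya (knight) says "Kate and I are the same type" - this is TRUE because Maya is a knight and Kate is a knight.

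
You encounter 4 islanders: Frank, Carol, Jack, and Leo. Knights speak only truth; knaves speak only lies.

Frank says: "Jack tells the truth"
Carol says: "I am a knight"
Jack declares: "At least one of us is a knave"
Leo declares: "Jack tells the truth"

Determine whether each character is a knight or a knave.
Frank is a knight.
Carol is a knave.
Jack is a knight.
Leo is a knight.

Verification:
- Frank (knight) says "Jack tells the truth" - this is TRUE because Jack is a knight.
- Carol (knave) says "I am a knight" - this is FALSE (a lie) because Carol is a knave.
- Jack (knight) says "At least one of us is a knave" - this is TRUE because Carol is a knave.
- Leo (knight) says "Jack tells the truth" - this is TRUE because Jack is a knight.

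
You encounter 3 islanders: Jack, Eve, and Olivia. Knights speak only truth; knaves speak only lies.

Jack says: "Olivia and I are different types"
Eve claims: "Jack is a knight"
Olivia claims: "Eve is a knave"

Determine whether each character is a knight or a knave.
Jack is a knight.
Eve is a knight.
Olivia is a knave.

Verification:
- Jack (knight) says "Olivia and I are different types" - this is TRUE because Jack is a knight and Olivia is a knave.
- Eve (knight) says "Jack is a knight" - this is TRUE because Jack is a knight.
- Olivia (knave) says "Eve is a knave" - this is FALSE (a lie) because Eve is a knight.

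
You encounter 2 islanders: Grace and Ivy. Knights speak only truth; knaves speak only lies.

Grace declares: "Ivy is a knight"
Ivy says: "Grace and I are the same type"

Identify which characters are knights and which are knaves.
Grace is a knight.
Ivy is a knight.

Verification:
- Grace (knight) says "Ivy is a knight" - this is TRUE because Ivy is a knight.
- Ivy (knight) says "Grace and I are the same type" - this is TRUE because Ivy is a knight and Grace is a knight.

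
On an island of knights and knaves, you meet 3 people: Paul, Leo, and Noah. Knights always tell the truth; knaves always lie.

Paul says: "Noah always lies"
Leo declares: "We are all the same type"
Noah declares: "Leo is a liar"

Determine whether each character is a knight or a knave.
Paul is a knave.
Leo is a knave.
Noah is a knight.

Verification:
- Paul (knave) says "Noah always lies" - this is FALSE (a lie) because Noah is a knight.
- Leo (knave) says "We are all the same type" - this is FALSE (a lie) because Noah is a knight and Paul and Leo are knaves.
- Noah (knight) says "Leo is a liar" - this is TRUE because Leo is a knave.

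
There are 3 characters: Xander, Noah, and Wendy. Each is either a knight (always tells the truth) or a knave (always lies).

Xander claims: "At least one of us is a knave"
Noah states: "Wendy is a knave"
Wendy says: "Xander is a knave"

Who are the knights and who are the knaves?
Xander is a knight.
Noah is a knight.
Wendy is a knave.

Verification:
- Xander (knight) says "At least one of us is a knave" - this is TRUE because Wendy is a knave.
- Noah (knight) says "Wendy is a knave" - this is TRUE because Wendy is a knave.
- Wendy (knave) says "Xander is a knave" - this is FALSE (a lie) because Xander is a knight.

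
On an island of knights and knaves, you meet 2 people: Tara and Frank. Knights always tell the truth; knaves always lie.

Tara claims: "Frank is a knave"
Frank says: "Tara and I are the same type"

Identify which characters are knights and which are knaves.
Tara is a knight.
Frank is a knave.

Verification:
- Tara (knight) says "Frank is a knave" - this is TRUE because Frank is a knave.
- Frank (knave) says "Tara and I are the same type" - this is FALSE (a lie) because Frank is a knave and Tara is a knight.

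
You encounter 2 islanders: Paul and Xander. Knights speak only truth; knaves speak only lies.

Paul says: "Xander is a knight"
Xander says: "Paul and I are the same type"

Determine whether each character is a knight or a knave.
Paul is a knight.
Xander is a knight.

Verification:
- Paul (knight) says "Xander is a knight" - this is TRUE because Xander is a knight.
- Xander (knight) says "Paul and I are the same type" - this is TRUE because Xander is a knight and Paul is a knight.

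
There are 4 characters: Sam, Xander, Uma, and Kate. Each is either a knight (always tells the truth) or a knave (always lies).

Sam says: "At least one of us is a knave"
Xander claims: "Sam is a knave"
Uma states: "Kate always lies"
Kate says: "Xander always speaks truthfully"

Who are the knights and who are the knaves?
Sam is a knight.
Xander is a knave.
Uma is a knight.
Kate is a knave.

Verification:
- Sam (knight) says "At least one of us is a knave" - this is TRUE because Xander and Kate are knaves.
- Xander (knave) says "Sam is a knave" - this is FALSE (a lie) because Sam is a knight.
- Uma (knight) says "Kate always lies" - this is TRUE because Kate is a knave.
- Kate (knave) says "Xander always speaks truthfully" - this is FALSE (a lie) because Xander is a knave.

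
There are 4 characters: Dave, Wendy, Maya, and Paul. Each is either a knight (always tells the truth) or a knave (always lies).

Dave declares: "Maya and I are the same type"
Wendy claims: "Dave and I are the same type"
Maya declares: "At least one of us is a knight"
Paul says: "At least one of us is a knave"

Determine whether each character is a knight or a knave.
Dave is a knight.
Wendy is a knave.
Maya is a knight.
Paul is a knight.

Verification:
- Dave (knight) says "Maya and I are the same type" - this is TRUE because Dave is a knight and Maya is a knight.
- Wendy (knave) says "Dave and I are the same type" - this is FALSE (a lie) because Wendy is a knave and Dave is a knight.
- Maya (knight) says "At least one of us is a knight" - this is TRUE because Dave, Maya, and Paul are knights.
- Paul (knight) says "At least one of us is a knave" - this is TRUE because Wendy is a knave.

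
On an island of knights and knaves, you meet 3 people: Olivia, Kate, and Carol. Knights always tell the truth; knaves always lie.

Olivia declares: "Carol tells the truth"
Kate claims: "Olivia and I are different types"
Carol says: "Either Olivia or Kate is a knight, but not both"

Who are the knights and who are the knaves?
Olivia is a knave.
Kate is a knave.
Carol is a knave.

Verification:
- Olivia (knave) says "Carol tells the truth" - this is FALSE (a lie) because Carol is a knave.
- Kate (knave) says "Olivia and I are different types" - this is FALSE (a lie) because Kate is a knave and Olivia is a knave.
- Carol (knave) says "Either Olivia or Kate is a knight, but not both" - this is FALSE (a lie) because Olivia is a knave and Kate is a knave.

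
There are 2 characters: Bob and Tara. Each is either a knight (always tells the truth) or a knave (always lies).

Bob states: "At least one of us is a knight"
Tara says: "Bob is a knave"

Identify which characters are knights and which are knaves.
Bob is a knight.
Tara is a knave.

Verification:
- Bob (knight) says "At least one of us is a knight" - this is TRUE because Bob is a knight.
- Tara (knave) says "Bob is a knave" - this is FALSE (a lie) because Bob is a knight.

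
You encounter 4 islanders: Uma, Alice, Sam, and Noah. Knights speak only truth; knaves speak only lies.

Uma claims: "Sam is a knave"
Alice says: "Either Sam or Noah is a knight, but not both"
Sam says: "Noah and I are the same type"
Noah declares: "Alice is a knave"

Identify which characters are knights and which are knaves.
Uma is a knave.
Alice is a knave.
Sam is a knight.
Noah is a knight.

Verification:
- Uma (knave) says "Sam is a knave" - this is FALSE (a lie) because Sam is a knight.
- Alice (knave) says "Either Sam or Noah is a knight, but not both" - this is FALSE (a lie) because Sam is a knight and Noah is a knight.
- Sam (knight) says "Noah and I are the same type" - this is TRUE because Sam is a knight and Noah is a knight.
- Noah (knight) says "Alice is a knave" - this is TRUE because Alice is a knave.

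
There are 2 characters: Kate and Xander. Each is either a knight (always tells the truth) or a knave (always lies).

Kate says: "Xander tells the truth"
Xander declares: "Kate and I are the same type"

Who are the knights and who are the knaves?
Kate is a knight.
Xander is a knight.

Verification:
- Kate (knight) says "Xander tells the truth" - this is TRUE because Xander is a knight.
- Xander (knight) says "Kate and I are the same type" - this is TRUE because Xander is a knight and Kate is a knight.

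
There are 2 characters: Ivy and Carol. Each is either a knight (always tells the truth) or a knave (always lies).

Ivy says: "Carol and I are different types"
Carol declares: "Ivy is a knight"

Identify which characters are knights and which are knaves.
Ivy is a knave.
Carol is a knave.

Verification:
- Ivy (knave) says "Carol and I are different types" - this is FALSE (a lie) because Ivy is a knave and Carol is a knave.
- Carol (knave) says "Ivy is a knight" - this is FALSE (a lie) because Ivy is a knave.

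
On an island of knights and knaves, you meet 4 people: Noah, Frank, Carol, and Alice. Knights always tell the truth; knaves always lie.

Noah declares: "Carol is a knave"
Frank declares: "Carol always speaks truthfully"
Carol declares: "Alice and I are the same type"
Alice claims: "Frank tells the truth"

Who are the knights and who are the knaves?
Noah is a knave.
Frank is a knight.
Carol is a knight.
Alice is a knight.

Verification:
- Noah (knave) says "Carol is a knave" - this is FALSE (a lie) because Carol is a knight.
- Frank (knight) says "Carol always speaks truthfully" - this is TRUE because Carol is a knight.
- Carol (knight) says "Alice and I are the same type" - this is TRUE because Carol is a knight and Alice is a knight.
- Alice (knight) says "Frank tells the truth" - this is TRUE because Frank is a knight.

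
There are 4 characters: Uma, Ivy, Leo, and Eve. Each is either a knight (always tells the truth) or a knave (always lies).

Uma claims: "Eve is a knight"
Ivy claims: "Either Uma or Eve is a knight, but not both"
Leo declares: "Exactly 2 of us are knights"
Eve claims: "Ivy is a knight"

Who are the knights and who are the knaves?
Uma is a knave.
Ivy is a knave.
Leo is a knave.
Eve is a knave.

Verification:
- Uma (knave) says "Eve is a knight" - this is FALSE (a lie) because Eve is a knave.
- Ivy (knave) says "Either Uma or Eve is a knight, but not both" - this is FALSE (a lie) because Uma is a knave and Eve is a knave.
- Leo (knave) says "Exactly 2 of us are knights" - this is FALSE (a lie) because there are 0 knights.
- Eve (knave) says "Ivy is a knight" - this is FALSE (a lie) because Ivy is a knave.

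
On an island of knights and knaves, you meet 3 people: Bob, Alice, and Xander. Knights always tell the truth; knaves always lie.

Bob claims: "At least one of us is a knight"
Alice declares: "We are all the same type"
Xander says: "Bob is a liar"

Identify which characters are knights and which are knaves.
Bob is a knight.
Alice is a knave.
Xander is a knave.

Verification:
- Bob (knight) says "At least one of us is a knight" - this is TRUE because Bob is a knight.
- Alice (knave) says "We are all the same type" - this is FALSE (a lie) because Bob is a knight and Alice and Xander are knaves.
- Xander (knave) says "Bob is a liar" - this is FALSE (a lie) because Bob is a knight.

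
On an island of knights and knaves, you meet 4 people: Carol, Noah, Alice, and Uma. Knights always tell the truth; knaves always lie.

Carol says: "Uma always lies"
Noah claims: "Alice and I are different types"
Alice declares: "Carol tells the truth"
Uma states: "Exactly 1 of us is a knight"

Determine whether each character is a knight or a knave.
Carol is a knave.
Noah is a knave.
Alice is a knave.
Uma is a knight.

Verification:
- Carol (knave) says "Uma always lies" - this is FALSE (a lie) because Uma is a knight.
- Noah (knave) says "Alice and I are different types" - this is FALSE (a lie) because Noah is a knave and Alice is a knave.
- Alice (knave) says "Carol tells the truth" - this is FALSE (a lie) because Carol is a knave.
- Uma (knight) says "Exactly 1 of us is a knight" - this is TRUE because there are 1 knights.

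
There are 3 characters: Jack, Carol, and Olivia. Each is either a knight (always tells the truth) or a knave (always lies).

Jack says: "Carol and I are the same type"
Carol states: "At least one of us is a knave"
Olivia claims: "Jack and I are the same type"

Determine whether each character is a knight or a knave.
Jack is a knight.
Carol is a knight.
Olivia is a knave.

Verification:
- Jack (knight) says "Carol and I are the same type" - this is TRUE because Jack is a knight and Carol is a knight.
- Carol (knight) says "At least one of us is a knave" - this is TRUE because Olivia is a knave.
- Olivia (knave) says "Jack and I are the same type" - this is FALSE (a lie) because Olivia is a knave and Jack is a knight.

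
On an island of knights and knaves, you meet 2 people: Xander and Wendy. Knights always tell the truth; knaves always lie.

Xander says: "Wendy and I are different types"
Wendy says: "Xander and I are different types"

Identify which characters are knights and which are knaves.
Xander is a knave.
Wendy is a knave.

Verification:
- Xander (knave) says "Wendy and I are different types" - this is FALSE (a lie) because Xander is a knave and Wendy is a knave.
- Wendy (knave) says "Xander and I are different types" - this is FALSE (a lie) because Wendy is a knave and Xander is a knave.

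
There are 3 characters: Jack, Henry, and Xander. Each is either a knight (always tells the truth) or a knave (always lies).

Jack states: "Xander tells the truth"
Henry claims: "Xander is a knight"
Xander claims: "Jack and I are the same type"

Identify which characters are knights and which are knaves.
Jack is a knight.
Henry is a knight.
Xander is a knight.

Verification:
- Jack (knight) says "Xander tells the truth" - this is TRUE because Xander is a knight.
- Henry (knight) says "Xander is a knight" - this is TRUE because Xander is a knight.
- Xander (knight) says "Jack and I are the same type" - this is TRUE because Xander is a knight and Jack is a knight.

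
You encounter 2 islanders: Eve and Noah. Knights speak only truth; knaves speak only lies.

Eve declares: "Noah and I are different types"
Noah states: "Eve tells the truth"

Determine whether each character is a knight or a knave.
Eve is a knave.
Noah is a knave.

Verification:
- Eve (knave) says "Noah and I are different types" - this is FALSE (a lie) because Eve is a knave and Noah is a knave.
- Noah (knave) says "Eve tells the truth" - this is FALSE (a lie) because Eve is a knave.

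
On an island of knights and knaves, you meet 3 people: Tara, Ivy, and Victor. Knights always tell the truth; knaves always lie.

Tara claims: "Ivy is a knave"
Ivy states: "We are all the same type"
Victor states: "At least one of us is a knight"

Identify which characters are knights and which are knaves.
Tara is a knight.
Ivy is a knave.
Victor is a knight.

Verification:
- Tara (knight) says "Ivy is a knave" - this is TRUE because Ivy is a knave.
- Ivy (knave) says "We are all the same type" - this is FALSE (a lie) because Tara and Victor are knights and Ivy is a knave.
- Victor (knight) says "At least one of us is a knight" - this is TRUE because Tara and Victor are knights.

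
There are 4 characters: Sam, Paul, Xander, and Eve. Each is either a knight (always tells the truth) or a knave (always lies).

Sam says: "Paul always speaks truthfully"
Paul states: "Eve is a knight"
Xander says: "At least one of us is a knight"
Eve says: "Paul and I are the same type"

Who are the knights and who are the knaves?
Sam is a knight.
Paul is a knight.
Xander is a knight.
Eve is a knight.

Verification:
- Sam (knight) says "Paul always speaks truthfully" - this is TRUE because Paul is a knight.
- Paul (knight) says "Eve is a knight" - this is TRUE because Eve is a knight.
- Xander (knight) says "At least one of us is a knight" - this is TRUE because Sam, Paul, Xander, and Eve are knights.
- Eve (knight) says "Paul and I are the same type" - this is TRUE because Eve is a knight and Paul is a knight.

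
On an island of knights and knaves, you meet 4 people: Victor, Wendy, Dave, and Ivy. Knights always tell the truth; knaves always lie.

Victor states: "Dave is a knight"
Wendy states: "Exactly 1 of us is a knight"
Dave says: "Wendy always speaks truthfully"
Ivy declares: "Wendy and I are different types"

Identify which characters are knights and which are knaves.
Victor is a knave.
Wendy is a knave.
Dave is a knave.
Ivy is a knave.

Verification:
- Victor (knave) says "Dave is a knight" - this is FALSE (a lie) because Dave is a knave.
- Wendy (knave) says "Exactly 1 of us is a knight" - this is FALSE (a lie) because there are 0 knights.
- Dave (knave) says "Wendy always speaks truthfully" - this is FALSE (a lie) because Wendy is a knave.
- Ivy (knave) says "Wendy and I are different types" - this is FALSE (a lie) because Ivy is a knave and Wendy is a knave.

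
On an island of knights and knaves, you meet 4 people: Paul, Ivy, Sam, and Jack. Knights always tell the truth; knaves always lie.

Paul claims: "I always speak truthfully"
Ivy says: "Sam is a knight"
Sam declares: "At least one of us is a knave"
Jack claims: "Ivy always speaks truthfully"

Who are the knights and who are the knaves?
Paul is a knave.
Ivy is a knight.
Sam is a knight.
Jack is a knight.

Verification:
- Paul (knave) says "I always speak truthfully" - this is FALSE (a lie) because Paul is a knave.
- Ivy (knight) says "Sam is a knight" - this is TRUE because Sam is a knight.
- Sam (knight) says "At least one of us is a knave" - this is TRUE because Paul is a knave.
- Jack (knight) says "Ivy always speaks truthfully" - this is TRUE because Ivy is a knight.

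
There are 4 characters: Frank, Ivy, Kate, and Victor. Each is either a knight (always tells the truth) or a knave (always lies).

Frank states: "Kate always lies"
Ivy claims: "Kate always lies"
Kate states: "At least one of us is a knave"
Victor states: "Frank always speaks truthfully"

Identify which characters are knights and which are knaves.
Frank is a knave.
Ivy is a knave.
Kate is a knight.
Victor is a knave.

Verification:
- Frank (knave) says "Kate always lies" - this is FALSE (a lie) because Kate is a knight.
- Ivy (knave) says "Kate always lies" - this is FALSE (a lie) because Kate is a knight.
- Kate (knight) says "At least one of us is a knave" - this is TRUE because Frank, Ivy, and Victor are knaves.
- Victor (knave) says "Frank always speaks truthfully" - this is FALSE (a lie) because Frank is a knave.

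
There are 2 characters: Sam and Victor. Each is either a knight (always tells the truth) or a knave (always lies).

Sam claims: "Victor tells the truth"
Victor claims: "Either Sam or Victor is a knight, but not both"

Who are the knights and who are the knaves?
Sam is a knave.
Victor is a knave.

Verification:
- Sam (knave) says "Victor tells the truth" - this is FALSE (a lie) because Victor is a knave.
- Victor (knave) says "Either Sam or Victor is a knight, but not both" - this is FALSE (a lie) because Sam is a knave and Victor is a knave.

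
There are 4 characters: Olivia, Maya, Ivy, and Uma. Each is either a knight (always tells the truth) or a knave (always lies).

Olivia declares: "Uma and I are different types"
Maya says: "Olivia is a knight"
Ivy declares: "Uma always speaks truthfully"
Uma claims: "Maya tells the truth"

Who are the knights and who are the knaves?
Olivia is a knave.
Maya is a knave.
Ivy is a knave.
Uma is a knave.

Verification:
- Olivia (knave) says "Uma and I are different types" - this is FALSE (a lie) because Olivia is a knave and Uma is a knave.
- Maya (knave) says "Olivia is a knight" - this is FALSE (a lie) because Olivia is a knave.
- Ivy (knave) says "Uma always speaks truthfully" - this is FALSE (a lie) because Uma is a knave.
- Uma (knave) says "Maya tells the truth" - this is FALSE (a lie) because Maya is a knave.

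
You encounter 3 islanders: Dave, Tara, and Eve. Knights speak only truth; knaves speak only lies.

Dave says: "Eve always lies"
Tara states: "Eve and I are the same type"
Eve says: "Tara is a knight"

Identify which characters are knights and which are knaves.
Dave is a knave.
Tara is a knight.
Eve is a knight.

Verification:
- Dave (knave) says "Eve always lies" - this is FALSE (a lie) because Eve is a knight.
- Tara (knight) says "Eve and I are the same type" - this is TRUE because Tara is a knight and Eve is a knight.
- Eve (knight) says "Tara is a knight" - this is TRUE because Tara is a knight.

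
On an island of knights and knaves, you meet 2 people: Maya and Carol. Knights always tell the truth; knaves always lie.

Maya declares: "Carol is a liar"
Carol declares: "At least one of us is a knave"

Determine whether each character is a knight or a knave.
Maya is a knave.
Carol is a knight.

Verification:
- Maya (knave) says "Carol is a liar" - this is FALSE (a lie) because Carol is a knight.
- Carol (knight) says "At least one of us is a knave" - this is TRUE because Maya is a knave.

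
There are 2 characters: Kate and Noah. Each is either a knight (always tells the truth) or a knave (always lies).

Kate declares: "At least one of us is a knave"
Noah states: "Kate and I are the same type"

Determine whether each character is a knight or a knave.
Kate is a knight.
Noah is a knave.

Verification:
- Kate (knight) says "At least one of us is a knave" - this is TRUE because Noah is a knave.
- Noah (knave) says "Kate and I are the same type" - this is FALSE (a lie) because Noah is a knave and Kate is a knight.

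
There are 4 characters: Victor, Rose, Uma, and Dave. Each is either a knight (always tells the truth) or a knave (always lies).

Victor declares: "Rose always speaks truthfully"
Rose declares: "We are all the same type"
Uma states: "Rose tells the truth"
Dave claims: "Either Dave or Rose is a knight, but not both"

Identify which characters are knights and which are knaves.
Victor is a knave.
Rose is a knave.
Uma is a knave.
Dave is a knight.

Verification:
- Victor (knave) says "Rose always speaks truthfully" - this is FALSE (a lie) because Rose is a knave.
- Rose (knave) says "We are all the same type" - this is FALSE (a lie) because Dave is a knight and Victor, Rose, and Uma are knaves.
- Uma (knave) says "Rose tells the truth" - this is FALSE (a lie) because Rose is a knave.
- Dave (knight) says "Either Dave or Rose is a knight, but not both" - this is TRUE because Dave is a knight and Rose is a knave.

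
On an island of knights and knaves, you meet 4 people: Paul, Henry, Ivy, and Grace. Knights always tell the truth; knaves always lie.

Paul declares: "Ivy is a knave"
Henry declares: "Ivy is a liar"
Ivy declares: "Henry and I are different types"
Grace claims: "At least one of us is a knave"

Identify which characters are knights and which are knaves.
Paul is a knave.
Henry is a knave.
Ivy is a knight.
Grace is a knight.

Verification:
- Paul (knave) says "Ivy is a knave" - this is FALSE (a lie) because Ivy is a knight.
- Henry (knave) says "Ivy is a liar" - this is FALSE (a lie) because Ivy is a knight.
- Ivy (knight) says "Henry and I are different types" - this is TRUE because Ivy is a knight and Henry is a knave.
- Grace (knight) says "At least one of us is a knave" - this is TRUE because Paul and Henry are knaves.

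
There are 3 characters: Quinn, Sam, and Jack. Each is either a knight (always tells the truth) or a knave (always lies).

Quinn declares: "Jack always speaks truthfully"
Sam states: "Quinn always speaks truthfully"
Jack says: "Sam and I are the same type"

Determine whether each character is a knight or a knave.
Quinn is a knight.
Sam is a knight.
Jack is a knight.

Verification:
- Quinn (knight) says "Jack always speaks truthfully" - this is TRUE because Jack is a knight.
- Sam (knight) says "Quinn always speaks truthfully" - this is TRUE because Quinn is a knight.
- Jack (knight) says "Sam and I are the same type" - this is TRUE because Jack is a knight and Sam is a knight.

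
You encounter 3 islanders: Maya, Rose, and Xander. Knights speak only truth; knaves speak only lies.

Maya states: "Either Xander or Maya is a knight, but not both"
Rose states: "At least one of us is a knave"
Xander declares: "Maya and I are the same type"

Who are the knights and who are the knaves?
Maya is a knight.
Rose is a knight.
Xander is a knave.

Verification:
- Maya (knight) says "Either Xander or Maya is a knight, but not both" - this is TRUE because Xander is a knave and Maya is a knight.
- Rose (knight) says "At least one of us is a knave" - this is TRUE because Xander is a knave.
- Xander (knave) says "Maya and I are the same type" - this is FALSE (a lie) because Xander is a knave and Maya is a knight.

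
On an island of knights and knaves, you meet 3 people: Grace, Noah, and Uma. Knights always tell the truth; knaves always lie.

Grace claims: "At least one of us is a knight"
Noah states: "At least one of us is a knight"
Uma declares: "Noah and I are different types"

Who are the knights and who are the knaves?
Grace is a knave.
Noah is a knave.
Uma is a knave.

Verification:
- Grace (knave) says "At least one of us is a knight" - this is FALSE (a lie) because no one is a knight.
- Noah (knave) says "At least one of us is a knight" - this is FALSE (a lie) because no one is a knight.
- Uma (knave) says "Noah and I are different types" - this is FALSE (a lie) because Uma is a knave and Noah is a knave.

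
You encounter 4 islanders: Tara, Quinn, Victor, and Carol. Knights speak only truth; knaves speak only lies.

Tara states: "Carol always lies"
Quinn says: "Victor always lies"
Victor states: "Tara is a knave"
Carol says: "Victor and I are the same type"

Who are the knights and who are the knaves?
Tara is a knave.
Quinn is a knave.
Victor is a knight.
Carol is a knight.

Verification:
- Tara (knave) says "Carol always lies" - this is FALSE (a lie) because Carol is a knight.
- Quinn (knave) says "Victor always lies" - this is FALSE (a lie) because Victor is a knight.
- Victor (knight) says "Tara is a knave" - this is TRUE because Tara is a knave.
- Carol (knight) says "Victor and I are the same type" - this is TRUE because Carol is a knight and Victor is a knight.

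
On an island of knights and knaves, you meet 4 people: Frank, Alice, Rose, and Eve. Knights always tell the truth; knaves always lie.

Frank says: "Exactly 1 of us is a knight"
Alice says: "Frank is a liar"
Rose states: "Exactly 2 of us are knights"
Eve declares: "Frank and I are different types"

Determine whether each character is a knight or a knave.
Frank is a knave.
Alice is a knight.
Rose is a knight.
Eve is a knave.

Verification:
- Frank (knave) says "Exactly 1 of us is a knight" - this is FALSE (a lie) because there are 2 knights.
- Alice (knight) says "Frank is a liar" - this is TRUE because Frank is a knave.
- Rose (knight) says "Exactly 2 of us are knights" - this is TRUE because there are 2 knights.
- Eve (knave) says "Frank and I are different types" - this is FALSE (a lie) because Eve is a knave and Frank is a knave.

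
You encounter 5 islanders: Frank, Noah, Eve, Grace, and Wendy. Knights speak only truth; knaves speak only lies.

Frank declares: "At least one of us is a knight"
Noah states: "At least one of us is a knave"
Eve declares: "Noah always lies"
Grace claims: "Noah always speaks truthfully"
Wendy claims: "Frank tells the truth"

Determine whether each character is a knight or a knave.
Frank is a knight.
Noah is a knight.
Eve is a knave.
Grace is a knight.
Wendy is a knight.

Verification:
- Frank (knight) says "At least one of us is a knight" - this is TRUE because Frank, Noah, Grace, and Wendy are knights.
- Noah (knight) says "At least one of us is a knave" - this is TRUE because Eve is a knave.
- Eve (knave) says "Noah always lies" - this is FALSE (a lie) because Noah is a knight.
- Grace (knight) says "Noah always speaks truthfully" - this is TRUE because Noah is a knight.
- Wendy (knight) says "Frank tells the truth" - this is TRUE because Frank is a knight.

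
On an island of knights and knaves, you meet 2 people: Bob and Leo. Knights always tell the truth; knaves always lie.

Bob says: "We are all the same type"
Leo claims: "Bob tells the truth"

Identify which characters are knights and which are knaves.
Bob is a knight.
Leo is a knight.

Verification:
- Bob (knight) says "We are all the same type" - this is TRUE because Bob and Leo are knights.
- Leo (knight) says "Bob tells the truth" - this is TRUE because Bob is a knight.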